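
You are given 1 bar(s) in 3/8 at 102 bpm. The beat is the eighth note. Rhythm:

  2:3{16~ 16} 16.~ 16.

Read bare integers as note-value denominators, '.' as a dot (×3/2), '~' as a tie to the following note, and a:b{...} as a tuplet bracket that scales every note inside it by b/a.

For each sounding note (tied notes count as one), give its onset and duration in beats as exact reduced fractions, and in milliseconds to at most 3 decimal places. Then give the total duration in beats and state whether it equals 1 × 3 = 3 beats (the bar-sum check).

1) 0.0ms=0b +882.353ms=3/2b
2) 882.353ms=3/2b +882.353ms=3/2b
Σ=3b of 3 (102bpm 3/8) — PASS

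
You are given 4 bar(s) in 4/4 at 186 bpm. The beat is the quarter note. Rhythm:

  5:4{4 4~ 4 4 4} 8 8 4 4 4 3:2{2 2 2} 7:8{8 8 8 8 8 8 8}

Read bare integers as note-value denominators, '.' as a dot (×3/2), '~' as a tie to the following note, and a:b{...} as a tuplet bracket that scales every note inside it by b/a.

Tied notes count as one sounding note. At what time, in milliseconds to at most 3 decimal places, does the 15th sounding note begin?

note 15 onset = 92/7b = 4239.631ms

1. 0.0ms @ 0 + 258.065ms (4/5)
2. 258.065ms @ 4/5 + 516.129ms (8/5)
3. 774.194ms @ 12/5 + 258.065ms (4/5)
4. 1032.258ms @ 16/5 + 258.065ms (4/5)
5. 1290.323ms @ 4 + 161.29ms (1/2)
6. 1451.613ms @ 9/2 + 161.29ms (1/2)
7. 1612.903ms @ 5 + 322.581ms (1)
8. 1935.484ms @ 6 + 322.581ms (1)
9. 2258.065ms @ 7 + 322.581ms (1)
10. 2580.645ms @ 8 + 430.108ms (4/3)
11. 3010.753ms @ 28/3 + 430.108ms (4/3)
12. 3440.86ms @ 32/3 + 430.108ms (4/3)
13. 3870.968ms @ 12 + 184.332ms (4/7)
14. 4055.3ms @ 88/7 + 184.332ms (4/7)
15. 4239.631ms @ 92/7 + 184.332ms (4/7)
16. 4423.963ms @ 96/7 + 184.332ms (4/7)
17. 4608.295ms @ 100/7 + 184.332ms (4/7)
18. 4792.627ms @ 104/7 + 184.332ms (4/7)
19. 4976.959ms @ 108/7 + 184.332ms (4/7)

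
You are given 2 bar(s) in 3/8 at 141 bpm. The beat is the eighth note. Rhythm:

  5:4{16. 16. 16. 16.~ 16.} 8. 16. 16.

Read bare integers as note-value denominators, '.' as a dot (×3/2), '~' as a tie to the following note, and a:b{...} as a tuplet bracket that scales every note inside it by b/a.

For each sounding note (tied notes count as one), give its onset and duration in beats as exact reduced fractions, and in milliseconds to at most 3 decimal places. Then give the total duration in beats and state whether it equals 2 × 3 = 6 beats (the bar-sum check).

1) 0.0ms=0b +255.319ms=3/5b
2) 255.319ms=3/5b +255.319ms=3/5b
3) 510.638ms=6/5b +255.319ms=3/5b
4) 765.957ms=9/5b +510.638ms=6/5b
5) 1276.596ms=3b +638.298ms=3/2b
6) 1914.894ms=9/2b +319.149ms=3/4b
7) 2234.043ms=21/4b +319.149ms=3/4b
Σ=6b of 6 (141bpm 3/8) — PASS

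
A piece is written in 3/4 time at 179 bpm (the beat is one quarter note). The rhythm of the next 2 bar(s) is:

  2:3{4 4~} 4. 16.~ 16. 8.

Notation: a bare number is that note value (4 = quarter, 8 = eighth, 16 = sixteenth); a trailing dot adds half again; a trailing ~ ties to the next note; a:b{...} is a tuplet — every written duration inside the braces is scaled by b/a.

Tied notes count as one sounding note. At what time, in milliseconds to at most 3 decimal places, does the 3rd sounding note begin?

1. 0.0ms @ 0 + 502.793ms (3/2)
2. 502.793ms @ 3/2 + 1005.587ms (3)
3. 1508.38ms @ 9/2 + 251.397ms (3/4)
4. 1759.777ms @ 21/4 + 251.397ms (3/4)

note 3 onset = 9/2b = 1508.38ms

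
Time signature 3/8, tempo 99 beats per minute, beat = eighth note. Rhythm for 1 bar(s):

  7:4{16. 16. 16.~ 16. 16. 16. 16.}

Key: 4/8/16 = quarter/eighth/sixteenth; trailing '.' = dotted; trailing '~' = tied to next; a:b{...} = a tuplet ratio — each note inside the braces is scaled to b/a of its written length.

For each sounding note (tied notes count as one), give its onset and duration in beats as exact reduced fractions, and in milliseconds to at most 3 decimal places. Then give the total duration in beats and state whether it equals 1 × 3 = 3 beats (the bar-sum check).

1) 0.0ms=0b +259.74ms=3/7b
2) 259.74ms=3/7b +259.74ms=3/7b
3) 519.481ms=6/7b +519.481ms=6/7b
4) 1038.961ms=12/7b +259.74ms=3/7b
5) 1298.701ms=15/7b +259.74ms=3/7b
6) 1558.442ms=18/7b +259.74ms=3/7b
Σ=3b of 3 (99bpm 3/8) — PASS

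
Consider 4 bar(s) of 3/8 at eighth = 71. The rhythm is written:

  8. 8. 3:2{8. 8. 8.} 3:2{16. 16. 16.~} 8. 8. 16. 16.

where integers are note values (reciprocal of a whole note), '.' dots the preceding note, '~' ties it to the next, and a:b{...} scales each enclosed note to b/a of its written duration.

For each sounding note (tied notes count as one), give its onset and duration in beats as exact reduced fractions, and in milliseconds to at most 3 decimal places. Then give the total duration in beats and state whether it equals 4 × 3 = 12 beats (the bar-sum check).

1) 0.0ms=0b +1267.606ms=3/2b
2) 1267.606ms=3/2b +1267.606ms=3/2b
3) 2535.211ms=3b +845.07ms=1b
4) 3380.282ms=4b +845.07ms=1b
5) 4225.352ms=5b +845.07ms=1b
6) 5070.423ms=6b +422.535ms=1/2b
7) 5492.958ms=13/2b +422.535ms=1/2b
8) 5915.493ms=7b +1690.141ms=2b
9) 7605.634ms=9b +1267.606ms=3/2b
10) 8873.239ms=21/2b +633.803ms=3/4b
11) 9507.042ms=45/4b +633.803ms=3/4b
Σ=12b of 12 (71bpm 3/8) — PASS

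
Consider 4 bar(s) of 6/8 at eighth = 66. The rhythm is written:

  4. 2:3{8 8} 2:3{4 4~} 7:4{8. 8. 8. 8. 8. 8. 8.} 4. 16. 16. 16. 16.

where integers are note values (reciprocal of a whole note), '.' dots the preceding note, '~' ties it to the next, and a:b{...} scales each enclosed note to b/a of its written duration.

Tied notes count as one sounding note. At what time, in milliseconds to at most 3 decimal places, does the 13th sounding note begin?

note 13 onset = 21b = 19090.909ms

1. 0.0ms @ 0 + 2727.273ms (3)
2. 2727.273ms @ 3 + 1363.636ms (3/2)
3. 4090.909ms @ 9/2 + 1363.636ms (3/2)
4. 5454.545ms @ 6 + 2727.273ms (3)
5. 8181.818ms @ 9 + 3506.494ms (27/7)
6. 11688.312ms @ 90/7 + 779.221ms (6/7)
7. 12467.532ms @ 96/7 + 779.221ms (6/7)
8. 13246.753ms @ 102/7 + 779.221ms (6/7)
9. 14025.974ms @ 108/7 + 779.221ms (6/7)
10. 14805.195ms @ 114/7 + 779.221ms (6/7)
11. 15584.416ms @ 120/7 + 779.221ms (6/7)
12. 16363.636ms @ 18 + 2727.273ms (3)
13. 19090.909ms @ 21 + 681.818ms (3/4)
14. 19772.727ms @ 87/4 + 681.818ms (3/4)
15. 20454.545ms @ 45/2 + 681.818ms (3/4)
16. 21136.364ms @ 93/4 + 681.818ms (3/4)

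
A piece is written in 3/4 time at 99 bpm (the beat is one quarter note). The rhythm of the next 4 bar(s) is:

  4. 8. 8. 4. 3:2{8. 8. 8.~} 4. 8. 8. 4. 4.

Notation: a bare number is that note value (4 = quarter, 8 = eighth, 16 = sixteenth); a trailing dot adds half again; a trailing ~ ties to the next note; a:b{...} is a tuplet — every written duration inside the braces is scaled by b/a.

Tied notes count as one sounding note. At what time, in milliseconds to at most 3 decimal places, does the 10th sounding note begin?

1. 0.0ms @ 0 + 909.091ms (3/2)
2. 909.091ms @ 3/2 + 454.545ms (3/4)
3. 1363.636ms @ 9/4 + 454.545ms (3/4)
4. 1818.182ms @ 3 + 909.091ms (3/2)
5. 2727.273ms @ 9/2 + 303.03ms (1/2)
6. 3030.303ms @ 5 + 303.03ms (1/2)
7. 3333.333ms @ 11/2 + 1212.121ms (2)
8. 4545.455ms @ 15/2 + 454.545ms (3/4)
9. 5000.0ms @ 33/4 + 454.545ms (3/4)
10. 5454.545ms @ 9 + 909.091ms (3/2)
11. 6363.636ms @ 21/2 + 909.091ms (3/2)

note 10 onset = 9b = 5454.545ms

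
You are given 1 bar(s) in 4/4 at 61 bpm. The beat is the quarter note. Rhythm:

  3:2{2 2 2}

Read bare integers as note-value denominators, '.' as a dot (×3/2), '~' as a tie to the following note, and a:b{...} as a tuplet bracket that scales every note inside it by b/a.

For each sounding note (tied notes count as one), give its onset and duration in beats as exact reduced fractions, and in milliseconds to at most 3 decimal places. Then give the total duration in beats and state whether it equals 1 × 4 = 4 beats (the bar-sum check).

1) 0.0ms=0b +1311.475ms=4/3b
2) 1311.475ms=4/3b +1311.475ms=4/3b
3) 2622.951ms=8/3b +1311.475ms=4/3b
Σ=4b of 4 (61bpm 4/4) — PASS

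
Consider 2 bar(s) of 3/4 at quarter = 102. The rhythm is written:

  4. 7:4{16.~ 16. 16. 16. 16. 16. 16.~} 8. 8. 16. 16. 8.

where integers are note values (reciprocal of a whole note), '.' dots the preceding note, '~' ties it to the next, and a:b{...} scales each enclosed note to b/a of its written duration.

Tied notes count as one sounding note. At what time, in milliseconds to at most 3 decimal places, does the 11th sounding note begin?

1. 0.0ms @ 0 + 882.353ms (3/2)
2. 882.353ms @ 3/2 + 252.101ms (3/7)
3. 1134.454ms @ 27/14 + 126.05ms (3/14)
4. 1260.504ms @ 15/7 + 126.05ms (3/14)
5. 1386.555ms @ 33/14 + 126.05ms (3/14)
6. 1512.605ms @ 18/7 + 126.05ms (3/14)
7. 1638.655ms @ 39/14 + 567.227ms (27/28)
8. 2205.882ms @ 15/4 + 441.176ms (3/4)
9. 2647.059ms @ 9/2 + 220.588ms (3/8)
10. 2867.647ms @ 39/8 + 220.588ms (3/8)
11. 3088.235ms @ 21/4 + 441.176ms (3/4)

note 11 onset = 21/4b = 3088.235ms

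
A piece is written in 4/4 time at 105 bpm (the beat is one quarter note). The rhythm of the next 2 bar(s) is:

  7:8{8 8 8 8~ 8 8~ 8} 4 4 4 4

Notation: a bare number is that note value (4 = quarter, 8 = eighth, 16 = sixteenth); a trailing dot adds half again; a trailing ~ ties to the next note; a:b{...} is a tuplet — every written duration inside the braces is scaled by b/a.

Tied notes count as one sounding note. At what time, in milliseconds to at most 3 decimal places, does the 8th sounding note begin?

note 8 onset = 6b = 3428.571ms

1. 0.0ms @ 0 + 326.531ms (4/7)
2. 326.531ms @ 4/7 + 326.531ms (4/7)
3. 653.061ms @ 8/7 + 326.531ms (4/7)
4. 979.592ms @ 12/7 + 653.061ms (8/7)
5. 1632.653ms @ 20/7 + 653.061ms (8/7)
6. 2285.714ms @ 4 + 571.429ms (1)
7. 2857.143ms @ 5 + 571.429ms (1)
8. 3428.571ms @ 6 + 571.429ms (1)
9. 4000.0ms @ 7 + 571.429ms (1)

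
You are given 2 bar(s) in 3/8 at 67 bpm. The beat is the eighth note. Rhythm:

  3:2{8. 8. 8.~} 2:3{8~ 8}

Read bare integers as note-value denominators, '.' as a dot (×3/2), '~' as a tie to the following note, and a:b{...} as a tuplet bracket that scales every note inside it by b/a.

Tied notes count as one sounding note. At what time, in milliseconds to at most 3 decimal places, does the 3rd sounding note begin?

note 3 onset = 2b = 1791.045ms

1. 0.0ms @ 0 + 895.522ms (1)
2. 895.522ms @ 1 + 895.522ms (1)
3. 1791.045ms @ 2 + 3582.09ms (4)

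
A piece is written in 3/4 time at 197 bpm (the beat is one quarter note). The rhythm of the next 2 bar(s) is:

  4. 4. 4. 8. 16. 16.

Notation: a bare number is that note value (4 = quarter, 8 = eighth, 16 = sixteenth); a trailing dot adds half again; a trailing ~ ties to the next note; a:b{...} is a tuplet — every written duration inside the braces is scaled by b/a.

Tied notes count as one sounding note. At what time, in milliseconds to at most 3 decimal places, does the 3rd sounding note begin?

1. 0.0ms @ 0 + 456.853ms (3/2)
2. 456.853ms @ 3/2 + 456.853ms (3/2)
3. 913.706ms @ 3 + 456.853ms (3/2)
4. 1370.558ms @ 9/2 + 228.426ms (3/4)
5. 1598.985ms @ 21/4 + 114.213ms (3/8)
6. 1713.198ms @ 45/8 + 114.213ms (3/8)

note 3 onset = 3b = 913.706ms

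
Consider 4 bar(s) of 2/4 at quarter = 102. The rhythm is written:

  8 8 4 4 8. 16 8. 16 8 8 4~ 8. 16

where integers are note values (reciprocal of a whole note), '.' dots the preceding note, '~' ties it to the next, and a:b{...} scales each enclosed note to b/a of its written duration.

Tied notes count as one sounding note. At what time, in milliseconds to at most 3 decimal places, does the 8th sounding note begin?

1. 0.0ms @ 0 + 294.118ms (1/2)
2. 294.118ms @ 1/2 + 294.118ms (1/2)
3. 588.235ms @ 1 + 588.235ms (1)
4. 1176.471ms @ 2 + 588.235ms (1)
5. 1764.706ms @ 3 + 441.176ms (3/4)
6. 2205.882ms @ 15/4 + 147.059ms (1/4)
7. 2352.941ms @ 4 + 441.176ms (3/4)
8. 2794.118ms @ 19/4 + 147.059ms (1/4)
9. 2941.176ms @ 5 + 294.118ms (1/2)
10. 3235.294ms @ 11/2 + 294.118ms (1/2)
11. 3529.412ms @ 6 + 1029.412ms (7/4)
12. 4558.824ms @ 31/4 + 147.059ms (1/4)

note 8 onset = 19/4b = 2794.118ms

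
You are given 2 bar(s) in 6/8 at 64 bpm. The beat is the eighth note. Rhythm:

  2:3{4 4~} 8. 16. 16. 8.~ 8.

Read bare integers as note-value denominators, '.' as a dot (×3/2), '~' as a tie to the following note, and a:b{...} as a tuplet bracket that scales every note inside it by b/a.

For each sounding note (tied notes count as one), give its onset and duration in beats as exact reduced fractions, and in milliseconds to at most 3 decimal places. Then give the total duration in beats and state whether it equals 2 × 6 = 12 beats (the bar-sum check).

1) 0.0ms=0b +2812.5ms=3b
2) 2812.5ms=3b +4218.75ms=9/2b
3) 7031.25ms=15/2b +703.125ms=3/4b
4) 7734.375ms=33/4b +703.125ms=3/4b
5) 8437.5ms=9b +2812.5ms=3b
Σ=12b of 12 (64bpm 6/8) — PASS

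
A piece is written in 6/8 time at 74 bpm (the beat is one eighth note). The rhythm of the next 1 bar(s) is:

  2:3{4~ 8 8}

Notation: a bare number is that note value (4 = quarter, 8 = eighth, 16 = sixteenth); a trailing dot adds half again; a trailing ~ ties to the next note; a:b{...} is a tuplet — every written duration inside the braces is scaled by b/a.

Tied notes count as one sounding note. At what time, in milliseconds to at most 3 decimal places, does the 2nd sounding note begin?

note 2 onset = 9/2b = 3648.649ms

1. 0.0ms @ 0 + 3648.649ms (9/2)
2. 3648.649ms @ 9/2 + 1216.216ms (3/2)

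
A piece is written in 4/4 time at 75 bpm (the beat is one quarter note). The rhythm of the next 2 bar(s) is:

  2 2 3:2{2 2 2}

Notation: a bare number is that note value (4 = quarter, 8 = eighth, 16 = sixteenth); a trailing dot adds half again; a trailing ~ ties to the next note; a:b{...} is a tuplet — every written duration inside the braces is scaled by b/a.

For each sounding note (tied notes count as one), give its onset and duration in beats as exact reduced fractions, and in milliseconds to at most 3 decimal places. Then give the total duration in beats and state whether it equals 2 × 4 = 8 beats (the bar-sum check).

1) 0.0ms=0b +1600.0ms=2b
2) 1600.0ms=2b +1600.0ms=2b
3) 3200.0ms=4b +1066.667ms=4/3b
4) 4266.667ms=16/3b +1066.667ms=4/3b
5) 5333.333ms=20/3b +1066.667ms=4/3b
Σ=8b of 8 (75bpm 4/4) — PASS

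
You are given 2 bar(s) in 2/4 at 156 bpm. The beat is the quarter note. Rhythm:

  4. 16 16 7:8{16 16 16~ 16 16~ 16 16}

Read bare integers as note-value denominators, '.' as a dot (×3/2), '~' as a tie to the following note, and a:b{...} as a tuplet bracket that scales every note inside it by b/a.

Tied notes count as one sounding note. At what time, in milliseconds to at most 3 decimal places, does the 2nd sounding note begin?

1. 0.0ms @ 0 + 576.923ms (3/2)
2. 576.923ms @ 3/2 + 96.154ms (1/4)
3. 673.077ms @ 7/4 + 96.154ms (1/4)
4. 769.231ms @ 2 + 109.89ms (2/7)
5. 879.121ms @ 16/7 + 109.89ms (2/7)
6. 989.011ms @ 18/7 + 219.78ms (4/7)
7. 1208.791ms @ 22/7 + 219.78ms (4/7)
8. 1428.571ms @ 26/7 + 109.89ms (2/7)

note 2 onset = 3/2b = 576.923ms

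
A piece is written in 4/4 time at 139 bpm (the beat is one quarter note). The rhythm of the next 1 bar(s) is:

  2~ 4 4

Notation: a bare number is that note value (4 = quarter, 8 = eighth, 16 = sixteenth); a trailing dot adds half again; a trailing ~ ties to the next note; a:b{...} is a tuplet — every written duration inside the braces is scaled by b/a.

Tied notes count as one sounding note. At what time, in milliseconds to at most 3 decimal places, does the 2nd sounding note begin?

1. 0.0ms @ 0 + 1294.964ms (3)
2. 1294.964ms @ 3 + 431.655ms (1)

note 2 onset = 3b = 1294.964ms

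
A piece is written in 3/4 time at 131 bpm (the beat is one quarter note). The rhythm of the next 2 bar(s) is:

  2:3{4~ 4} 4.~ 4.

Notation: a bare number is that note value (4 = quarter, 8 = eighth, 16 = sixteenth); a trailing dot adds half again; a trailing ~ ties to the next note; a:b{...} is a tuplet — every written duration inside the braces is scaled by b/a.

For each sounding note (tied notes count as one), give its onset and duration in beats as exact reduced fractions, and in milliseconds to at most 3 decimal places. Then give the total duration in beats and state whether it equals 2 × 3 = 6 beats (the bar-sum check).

1) 0.0ms=0b +1374.046ms=3b
2) 1374.046ms=3b +1374.046ms=3b
Σ=6b of 6 (131bpm 3/4) — PASS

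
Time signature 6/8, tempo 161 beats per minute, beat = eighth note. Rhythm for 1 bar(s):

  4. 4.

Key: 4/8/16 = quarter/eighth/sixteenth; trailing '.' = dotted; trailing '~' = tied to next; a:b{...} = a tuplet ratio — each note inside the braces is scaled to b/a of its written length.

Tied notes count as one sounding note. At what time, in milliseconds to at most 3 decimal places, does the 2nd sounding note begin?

1. 0.0ms @ 0 + 1118.012ms (3)
2. 1118.012ms @ 3 + 1118.012ms (3)

note 2 onset = 3b = 1118.012ms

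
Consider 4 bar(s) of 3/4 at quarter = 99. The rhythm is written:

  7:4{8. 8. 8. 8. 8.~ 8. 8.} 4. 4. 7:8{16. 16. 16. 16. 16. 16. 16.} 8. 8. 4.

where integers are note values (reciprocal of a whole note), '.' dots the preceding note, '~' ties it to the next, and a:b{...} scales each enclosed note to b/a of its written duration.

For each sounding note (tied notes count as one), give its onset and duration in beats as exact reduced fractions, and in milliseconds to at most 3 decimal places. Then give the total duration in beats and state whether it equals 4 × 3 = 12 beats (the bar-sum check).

1) 0.0ms=0b +259.74ms=3/7b
2) 259.74ms=3/7b +259.74ms=3/7b
3) 519.481ms=6/7b +259.74ms=3/7b
4) 779.221ms=9/7b +259.74ms=3/7b
5) 1038.961ms=12/7b +519.481ms=6/7b
6) 1558.442ms=18/7b +259.74ms=3/7b
7) 1818.182ms=3b +909.091ms=3/2b
8) 2727.273ms=9/2b +909.091ms=3/2b
9) 3636.364ms=6b +259.74ms=3/7b
10) 3896.104ms=45/7b +259.74ms=3/7b
11) 4155.844ms=48/7b +259.74ms=3/7b
12) 4415.584ms=51/7b +259.74ms=3/7b
13) 4675.325ms=54/7b +259.74ms=3/7b
14) 4935.065ms=57/7b +259.74ms=3/7b
15) 5194.805ms=60/7b +259.74ms=3/7b
16) 5454.545ms=9b +454.545ms=3/4b
17) 5909.091ms=39/4b +454.545ms=3/4b
18) 6363.636ms=21/2b +909.091ms=3/2b
Σ=12b of 12 (99bpm 3/4) — PASS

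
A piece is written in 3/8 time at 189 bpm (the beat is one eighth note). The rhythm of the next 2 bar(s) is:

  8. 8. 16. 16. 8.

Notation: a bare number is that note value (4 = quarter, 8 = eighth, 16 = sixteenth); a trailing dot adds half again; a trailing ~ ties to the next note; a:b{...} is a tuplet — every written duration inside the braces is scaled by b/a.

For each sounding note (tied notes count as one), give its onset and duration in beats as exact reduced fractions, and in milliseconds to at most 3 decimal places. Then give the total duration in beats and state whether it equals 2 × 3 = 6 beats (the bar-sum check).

1) 0.0ms=0b +476.19ms=3/2b
2) 476.19ms=3/2b +476.19ms=3/2b
3) 952.381ms=3b +238.095ms=3/4b
4) 1190.476ms=15/4b +238.095ms=3/4b
5) 1428.571ms=9/2b +476.19ms=3/2b
Σ=6b of 6 (189bpm 3/8) — PASS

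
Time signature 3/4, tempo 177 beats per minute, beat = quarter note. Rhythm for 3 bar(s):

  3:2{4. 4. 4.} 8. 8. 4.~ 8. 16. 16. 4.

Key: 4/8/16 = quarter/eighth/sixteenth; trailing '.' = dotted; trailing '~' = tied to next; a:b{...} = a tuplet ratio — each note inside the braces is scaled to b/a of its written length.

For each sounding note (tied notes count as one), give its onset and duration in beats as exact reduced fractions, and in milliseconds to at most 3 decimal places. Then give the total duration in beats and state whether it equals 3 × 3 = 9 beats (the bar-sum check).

1) 0.0ms=0b +338.983ms=1b
2) 338.983ms=1b +338.983ms=1b
3) 677.966ms=2b +338.983ms=1b
4) 1016.949ms=3b +254.237ms=3/4b
5) 1271.186ms=15/4b +254.237ms=3/4b
6) 1525.424ms=9/2b +762.712ms=9/4b
7) 2288.136ms=27/4b +127.119ms=3/8b
8) 2415.254ms=57/8b +127.119ms=3/8b
9) 2542.373ms=15/2b +508.475ms=3/2b
Σ=9b of 9 (177bpm 3/4) — PASS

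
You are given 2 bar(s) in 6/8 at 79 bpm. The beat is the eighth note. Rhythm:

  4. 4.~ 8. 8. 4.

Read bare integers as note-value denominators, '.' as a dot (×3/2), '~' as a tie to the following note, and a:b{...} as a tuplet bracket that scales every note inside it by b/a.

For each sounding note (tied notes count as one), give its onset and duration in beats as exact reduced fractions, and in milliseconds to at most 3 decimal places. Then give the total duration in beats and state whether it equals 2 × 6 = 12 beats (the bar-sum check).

1) 0.0ms=0b +2278.481ms=3b
2) 2278.481ms=3b +3417.722ms=9/2b
3) 5696.203ms=15/2b +1139.241ms=3/2b
4) 6835.443ms=9b +2278.481ms=3b
Σ=12b of 12 (79bpm 6/8) — PASS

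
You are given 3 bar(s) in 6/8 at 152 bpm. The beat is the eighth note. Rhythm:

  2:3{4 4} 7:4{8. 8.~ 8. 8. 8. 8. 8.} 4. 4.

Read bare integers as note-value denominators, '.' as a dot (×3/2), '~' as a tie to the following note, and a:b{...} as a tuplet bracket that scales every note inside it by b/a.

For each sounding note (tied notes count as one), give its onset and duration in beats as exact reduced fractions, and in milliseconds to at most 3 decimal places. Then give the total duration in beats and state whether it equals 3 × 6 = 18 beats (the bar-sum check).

1) 0.0ms=0b +1184.211ms=3b
2) 1184.211ms=3b +1184.211ms=3b
3) 2368.421ms=6b +338.346ms=6/7b
4) 2706.767ms=48/7b +676.692ms=12/7b
5) 3383.459ms=60/7b +338.346ms=6/7b
6) 3721.805ms=66/7b +338.346ms=6/7b
7) 4060.15ms=72/7b +338.346ms=6/7b
8) 4398.496ms=78/7b +338.346ms=6/7b
9) 4736.842ms=12b +1184.211ms=3b
10) 5921.053ms=15b +1184.211ms=3b
Σ=18b of 18 (152bpm 6/8) — PASS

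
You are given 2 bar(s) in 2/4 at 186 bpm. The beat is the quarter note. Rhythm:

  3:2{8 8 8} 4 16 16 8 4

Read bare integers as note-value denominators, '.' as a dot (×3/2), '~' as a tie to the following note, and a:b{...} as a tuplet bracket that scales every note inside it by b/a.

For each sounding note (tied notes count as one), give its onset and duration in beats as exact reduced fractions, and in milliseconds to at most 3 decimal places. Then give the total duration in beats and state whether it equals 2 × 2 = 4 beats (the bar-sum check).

1) 0.0ms=0b +107.527ms=1/3b
2) 107.527ms=1/3b +107.527ms=1/3b
3) 215.054ms=2/3b +107.527ms=1/3b
4) 322.581ms=1b +322.581ms=1b
5) 645.161ms=2b +80.645ms=1/4b
6) 725.806ms=9/4b +80.645ms=1/4b
7) 806.452ms=5/2b +161.29ms=1/2b
8) 967.742ms=3b +322.581ms=1b
Σ=4b of 4 (186bpm 2/4) — PASS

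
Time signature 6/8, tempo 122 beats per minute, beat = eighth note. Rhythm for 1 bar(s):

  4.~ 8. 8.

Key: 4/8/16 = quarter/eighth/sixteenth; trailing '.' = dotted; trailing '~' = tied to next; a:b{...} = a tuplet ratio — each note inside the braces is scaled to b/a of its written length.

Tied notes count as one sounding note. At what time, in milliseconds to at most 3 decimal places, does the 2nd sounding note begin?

1. 0.0ms @ 0 + 2213.115ms (9/2)
2. 2213.115ms @ 9/2 + 737.705ms (3/2)

note 2 onset = 9/2b = 2213.115ms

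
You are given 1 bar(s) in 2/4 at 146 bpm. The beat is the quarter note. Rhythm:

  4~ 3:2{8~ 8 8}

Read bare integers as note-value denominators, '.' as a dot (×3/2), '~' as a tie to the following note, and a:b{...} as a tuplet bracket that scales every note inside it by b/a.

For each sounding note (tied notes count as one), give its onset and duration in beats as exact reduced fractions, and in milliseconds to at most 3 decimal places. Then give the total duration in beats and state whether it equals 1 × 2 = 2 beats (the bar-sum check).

1) 0.0ms=0b +684.932ms=5/3b
2) 684.932ms=5/3b +136.986ms=1/3b
Σ=2b of 2 (146bpm 2/4) — PASS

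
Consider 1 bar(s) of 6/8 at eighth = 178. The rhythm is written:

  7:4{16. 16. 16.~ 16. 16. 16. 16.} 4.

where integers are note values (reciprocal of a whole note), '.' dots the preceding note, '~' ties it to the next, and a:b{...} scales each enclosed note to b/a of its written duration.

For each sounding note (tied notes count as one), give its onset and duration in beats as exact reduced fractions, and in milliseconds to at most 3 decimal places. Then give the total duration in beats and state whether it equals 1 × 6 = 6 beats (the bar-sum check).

1) 0.0ms=0b +144.462ms=3/7b
2) 144.462ms=3/7b +144.462ms=3/7b
3) 288.925ms=6/7b +288.925ms=6/7b
4) 577.849ms=12/7b +144.462ms=3/7b
5) 722.311ms=15/7b +144.462ms=3/7b
6) 866.774ms=18/7b +144.462ms=3/7b
7) 1011.236ms=3b +1011.236ms=3b
Σ=6b of 6 (178bpm 6/8) — PASS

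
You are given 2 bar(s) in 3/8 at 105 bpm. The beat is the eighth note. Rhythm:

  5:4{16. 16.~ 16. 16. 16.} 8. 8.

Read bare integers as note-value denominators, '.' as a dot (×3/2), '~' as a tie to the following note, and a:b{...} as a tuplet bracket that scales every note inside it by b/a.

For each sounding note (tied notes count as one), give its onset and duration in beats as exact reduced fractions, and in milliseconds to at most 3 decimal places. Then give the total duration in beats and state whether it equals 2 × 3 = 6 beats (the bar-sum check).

1) 0.0ms=0b +342.857ms=3/5b
2) 342.857ms=3/5b +685.714ms=6/5b
3) 1028.571ms=9/5b +342.857ms=3/5b
4) 1371.429ms=12/5b +342.857ms=3/5b
5) 1714.286ms=3b +857.143ms=3/2b
6) 2571.429ms=9/2b +857.143ms=3/2b
Σ=6b of 6 (105bpm 3/8) — PASS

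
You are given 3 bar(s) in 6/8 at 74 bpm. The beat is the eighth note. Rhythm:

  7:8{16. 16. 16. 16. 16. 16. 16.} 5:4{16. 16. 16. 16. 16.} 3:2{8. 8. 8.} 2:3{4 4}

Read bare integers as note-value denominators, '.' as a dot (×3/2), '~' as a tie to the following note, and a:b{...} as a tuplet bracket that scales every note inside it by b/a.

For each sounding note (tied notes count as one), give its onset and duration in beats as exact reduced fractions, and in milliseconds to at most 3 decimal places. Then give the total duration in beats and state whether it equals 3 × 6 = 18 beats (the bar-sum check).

1) 0.0ms=0b +694.981ms=6/7b
2) 694.981ms=6/7b +694.981ms=6/7b
3) 1389.961ms=12/7b +694.981ms=6/7b
4) 2084.942ms=18/7b +694.981ms=6/7b
5) 2779.923ms=24/7b +694.981ms=6/7b
6) 3474.903ms=30/7b +694.981ms=6/7b
7) 4169.884ms=36/7b +694.981ms=6/7b
8) 4864.865ms=6b +486.486ms=3/5b
9) 5351.351ms=33/5b +486.486ms=3/5b
10) 5837.838ms=36/5b +486.486ms=3/5b
11) 6324.324ms=39/5b +486.486ms=3/5b
12) 6810.811ms=42/5b +486.486ms=3/5b
13) 7297.297ms=9b +810.811ms=1b
14) 8108.108ms=10b +810.811ms=1b
15) 8918.919ms=11b +810.811ms=1b
16) 9729.73ms=12b +2432.432ms=3b
17) 12162.162ms=15b +2432.432ms=3b
Σ=18b of 18 (74bpm 6/8) — PASS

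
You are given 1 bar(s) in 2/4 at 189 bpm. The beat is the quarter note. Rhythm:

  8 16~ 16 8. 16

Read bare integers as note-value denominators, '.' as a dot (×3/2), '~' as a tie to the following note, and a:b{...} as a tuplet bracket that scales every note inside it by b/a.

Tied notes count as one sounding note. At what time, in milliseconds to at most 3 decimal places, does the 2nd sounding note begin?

note 2 onset = 1/2b = 158.73ms

1. 0.0ms @ 0 + 158.73ms (1/2)
2. 158.73ms @ 1/2 + 158.73ms (1/2)
3. 317.46ms @ 1 + 238.095ms (3/4)
4. 555.556ms @ 7/4 + 79.365ms (1/4)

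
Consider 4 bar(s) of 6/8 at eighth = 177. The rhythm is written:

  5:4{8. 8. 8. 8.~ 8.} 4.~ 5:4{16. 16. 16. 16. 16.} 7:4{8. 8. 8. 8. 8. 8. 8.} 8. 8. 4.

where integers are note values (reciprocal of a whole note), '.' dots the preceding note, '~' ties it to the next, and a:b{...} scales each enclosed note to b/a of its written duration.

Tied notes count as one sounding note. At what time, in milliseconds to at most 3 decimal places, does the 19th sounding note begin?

1. 0.0ms @ 0 + 406.78ms (6/5)
2. 406.78ms @ 6/5 + 406.78ms (6/5)
3. 813.559ms @ 12/5 + 406.78ms (6/5)
4. 1220.339ms @ 18/5 + 813.559ms (12/5)
5. 2033.898ms @ 6 + 1220.339ms (18/5)
6. 3254.237ms @ 48/5 + 203.39ms (3/5)
7. 3457.627ms @ 51/5 + 203.39ms (3/5)
8. 3661.017ms @ 54/5 + 203.39ms (3/5)
9. 3864.407ms @ 57/5 + 203.39ms (3/5)
10. 4067.797ms @ 12 + 290.557ms (6/7)
11. 4358.354ms @ 90/7 + 290.557ms (6/7)
12. 4648.91ms @ 96/7 + 290.557ms (6/7)
13. 4939.467ms @ 102/7 + 290.557ms (6/7)
14. 5230.024ms @ 108/7 + 290.557ms (6/7)
15. 5520.581ms @ 114/7 + 290.557ms (6/7)
16. 5811.138ms @ 120/7 + 290.557ms (6/7)
17. 6101.695ms @ 18 + 508.475ms (3/2)
18. 6610.169ms @ 39/2 + 508.475ms (3/2)
19. 7118.644ms @ 21 + 1016.949ms (3)

note 19 onset = 21b = 7118.644ms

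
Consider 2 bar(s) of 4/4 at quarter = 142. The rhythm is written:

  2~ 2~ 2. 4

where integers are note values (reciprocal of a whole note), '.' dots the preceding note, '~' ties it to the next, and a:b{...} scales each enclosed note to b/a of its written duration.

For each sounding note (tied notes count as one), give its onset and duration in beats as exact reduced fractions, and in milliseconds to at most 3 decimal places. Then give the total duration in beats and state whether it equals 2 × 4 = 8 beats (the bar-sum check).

1) 0.0ms=0b +2957.746ms=7b
2) 2957.746ms=7b +422.535ms=1b
Σ=8b of 8 (142bpm 4/4) — PASS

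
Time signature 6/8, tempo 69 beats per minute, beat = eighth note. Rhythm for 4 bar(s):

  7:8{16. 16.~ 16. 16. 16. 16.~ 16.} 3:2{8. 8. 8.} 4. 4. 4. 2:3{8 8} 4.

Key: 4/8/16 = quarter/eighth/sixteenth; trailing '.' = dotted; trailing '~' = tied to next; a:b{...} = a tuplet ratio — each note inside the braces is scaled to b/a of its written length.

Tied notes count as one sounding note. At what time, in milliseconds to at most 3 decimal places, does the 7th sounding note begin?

note 7 onset = 7b = 6086.957ms

1. 0.0ms @ 0 + 745.342ms (6/7)
2. 745.342ms @ 6/7 + 1490.683ms (12/7)
3. 2236.025ms @ 18/7 + 745.342ms (6/7)
4. 2981.366ms @ 24/7 + 745.342ms (6/7)
5. 3726.708ms @ 30/7 + 1490.683ms (12/7)
6. 5217.391ms @ 6 + 869.565ms (1)
7. 6086.957ms @ 7 + 869.565ms (1)
8. 6956.522ms @ 8 + 869.565ms (1)
9. 7826.087ms @ 9 + 2608.696ms (3)
10. 10434.783ms @ 12 + 2608.696ms (3)
11. 13043.478ms @ 15 + 2608.696ms (3)
12. 15652.174ms @ 18 + 1304.348ms (3/2)
13. 16956.522ms @ 39/2 + 1304.348ms (3/2)
14. 18260.87ms @ 21 + 2608.696ms (3)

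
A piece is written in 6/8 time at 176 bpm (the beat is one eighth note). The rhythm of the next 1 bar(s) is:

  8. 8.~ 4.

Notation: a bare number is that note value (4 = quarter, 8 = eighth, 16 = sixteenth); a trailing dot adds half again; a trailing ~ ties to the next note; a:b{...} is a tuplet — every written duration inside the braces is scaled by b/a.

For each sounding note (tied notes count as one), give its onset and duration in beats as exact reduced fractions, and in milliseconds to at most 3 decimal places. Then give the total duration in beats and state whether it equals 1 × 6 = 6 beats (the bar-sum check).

1) 0.0ms=0b +511.364ms=3/2b
2) 511.364ms=3/2b +1534.091ms=9/2b
Σ=6b of 6 (176bpm 6/8) — PASS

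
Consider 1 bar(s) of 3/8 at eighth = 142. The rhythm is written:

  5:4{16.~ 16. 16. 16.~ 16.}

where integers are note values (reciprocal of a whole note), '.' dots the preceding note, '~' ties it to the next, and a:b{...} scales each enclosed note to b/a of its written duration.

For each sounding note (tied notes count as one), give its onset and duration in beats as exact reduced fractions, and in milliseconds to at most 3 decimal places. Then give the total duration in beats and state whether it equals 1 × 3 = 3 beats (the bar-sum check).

1) 0.0ms=0b +507.042ms=6/5b
2) 507.042ms=6/5b +253.521ms=3/5b
3) 760.563ms=9/5b +507.042ms=6/5b
Σ=3b of 3 (142bpm 3/8) — PASS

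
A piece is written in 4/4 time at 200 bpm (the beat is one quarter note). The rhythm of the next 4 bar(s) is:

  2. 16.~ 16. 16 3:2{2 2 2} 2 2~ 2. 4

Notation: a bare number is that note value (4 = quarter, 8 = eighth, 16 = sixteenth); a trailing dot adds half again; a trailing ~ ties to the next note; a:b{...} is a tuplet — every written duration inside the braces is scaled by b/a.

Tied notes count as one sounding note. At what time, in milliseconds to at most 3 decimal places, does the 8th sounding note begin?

1. 0.0ms @ 0 + 900.0ms (3)
2. 900.0ms @ 3 + 225.0ms (3/4)
3. 1125.0ms @ 15/4 + 75.0ms (1/4)
4. 1200.0ms @ 4 + 400.0ms (4/3)
5. 1600.0ms @ 16/3 + 400.0ms (4/3)
6. 2000.0ms @ 20/3 + 400.0ms (4/3)
7. 2400.0ms @ 8 + 600.0ms (2)
8. 3000.0ms @ 10 + 1500.0ms (5)
9. 4500.0ms @ 15 + 300.0ms (1)

note 8 onset = 10b = 3000.0ms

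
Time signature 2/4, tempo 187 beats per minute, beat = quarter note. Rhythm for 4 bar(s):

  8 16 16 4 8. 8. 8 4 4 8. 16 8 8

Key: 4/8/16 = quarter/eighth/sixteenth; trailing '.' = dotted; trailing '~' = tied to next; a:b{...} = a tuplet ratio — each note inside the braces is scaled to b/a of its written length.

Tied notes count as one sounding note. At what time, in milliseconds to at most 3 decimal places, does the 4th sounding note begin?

note 4 onset = 1b = 320.856ms

1. 0.0ms @ 0 + 160.428ms (1/2)
2. 160.428ms @ 1/2 + 80.214ms (1/4)
3. 240.642ms @ 3/4 + 80.214ms (1/4)
4. 320.856ms @ 1 + 320.856ms (1)
5. 641.711ms @ 2 + 240.642ms (3/4)
6. 882.353ms @ 11/4 + 240.642ms (3/4)
7. 1122.995ms @ 7/2 + 160.428ms (1/2)
8. 1283.422ms @ 4 + 320.856ms (1)
9. 1604.278ms @ 5 + 320.856ms (1)
10. 1925.134ms @ 6 + 240.642ms (3/4)
11. 2165.775ms @ 27/4 + 80.214ms (1/4)
12. 2245.989ms @ 7 + 160.428ms (1/2)
13. 2406.417ms @ 15/2 + 160.428ms (1/2)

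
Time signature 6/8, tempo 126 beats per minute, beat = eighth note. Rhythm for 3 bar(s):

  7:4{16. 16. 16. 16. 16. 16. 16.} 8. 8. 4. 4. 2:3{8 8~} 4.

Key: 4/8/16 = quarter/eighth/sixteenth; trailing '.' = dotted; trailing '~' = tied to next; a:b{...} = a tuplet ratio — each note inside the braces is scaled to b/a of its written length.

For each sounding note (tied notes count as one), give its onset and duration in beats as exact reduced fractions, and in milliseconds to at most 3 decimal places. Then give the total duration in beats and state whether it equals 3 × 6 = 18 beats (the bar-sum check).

1) 0.0ms=0b +204.082ms=3/7b
2) 204.082ms=3/7b +204.082ms=3/7b
3) 408.163ms=6/7b +204.082ms=3/7b
4) 612.245ms=9/7b +204.082ms=3/7b
5) 816.327ms=12/7b +204.082ms=3/7b
6) 1020.408ms=15/7b +204.082ms=3/7b
7) 1224.49ms=18/7b +204.082ms=3/7b
8) 1428.571ms=3b +714.286ms=3/2b
9) 2142.857ms=9/2b +714.286ms=3/2b
10) 2857.143ms=6b +1428.571ms=3b
11) 4285.714ms=9b +1428.571ms=3b
12) 5714.286ms=12b +714.286ms=3/2b
13) 6428.571ms=27/2b +2142.857ms=9/2b
Σ=18b of 18 (126bpm 6/8) — PASS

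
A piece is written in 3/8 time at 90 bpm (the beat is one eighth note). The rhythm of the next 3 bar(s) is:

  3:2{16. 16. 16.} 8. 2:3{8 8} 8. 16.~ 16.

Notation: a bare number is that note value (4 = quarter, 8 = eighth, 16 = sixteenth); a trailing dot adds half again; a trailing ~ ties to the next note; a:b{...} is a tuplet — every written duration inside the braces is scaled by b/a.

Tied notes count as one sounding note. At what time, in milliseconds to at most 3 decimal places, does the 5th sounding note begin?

note 5 onset = 3b = 2000.0ms

1. 0.0ms @ 0 + 333.333ms (1/2)
2. 333.333ms @ 1/2 + 333.333ms (1/2)
3. 666.667ms @ 1 + 333.333ms (1/2)
4. 1000.0ms @ 3/2 + 1000.0ms (3/2)
5. 2000.0ms @ 3 + 1000.0ms (3/2)
6. 3000.0ms @ 9/2 + 1000.0ms (3/2)
7. 4000.0ms @ 6 + 1000.0ms (3/2)
8. 5000.0ms @ 15/2 + 1000.0ms (3/2)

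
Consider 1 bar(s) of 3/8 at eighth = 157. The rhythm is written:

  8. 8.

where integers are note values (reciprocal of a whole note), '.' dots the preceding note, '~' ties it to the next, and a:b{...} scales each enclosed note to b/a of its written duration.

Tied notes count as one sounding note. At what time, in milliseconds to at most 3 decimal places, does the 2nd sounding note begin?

1. 0.0ms @ 0 + 573.248ms (3/2)
2. 573.248ms @ 3/2 + 573.248ms (3/2)

note 2 onset = 3/2b = 573.248ms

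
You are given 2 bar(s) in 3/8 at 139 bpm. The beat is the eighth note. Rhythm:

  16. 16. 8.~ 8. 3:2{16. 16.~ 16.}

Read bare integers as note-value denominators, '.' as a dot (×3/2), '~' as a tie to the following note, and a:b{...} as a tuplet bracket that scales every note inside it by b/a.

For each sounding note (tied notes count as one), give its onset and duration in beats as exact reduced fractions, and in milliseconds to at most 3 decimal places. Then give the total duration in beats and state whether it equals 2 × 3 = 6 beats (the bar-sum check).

1) 0.0ms=0b +323.741ms=3/4b
2) 323.741ms=3/4b +323.741ms=3/4b
3) 647.482ms=3/2b +1294.964ms=3b
4) 1942.446ms=9/2b +215.827ms=1/2b
5) 2158.273ms=5b +431.655ms=1b
Σ=6b of 6 (139bpm 3/8) — PASS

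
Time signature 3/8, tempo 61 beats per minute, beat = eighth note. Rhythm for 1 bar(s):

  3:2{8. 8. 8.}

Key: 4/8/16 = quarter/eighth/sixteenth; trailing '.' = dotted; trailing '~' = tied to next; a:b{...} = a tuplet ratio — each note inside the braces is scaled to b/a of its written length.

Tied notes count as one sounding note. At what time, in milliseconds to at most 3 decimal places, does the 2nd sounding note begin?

note 2 onset = 1b = 983.607ms

1. 0.0ms @ 0 + 983.607ms (1)
2. 983.607ms @ 1 + 983.607ms (1)
3. 1967.213ms @ 2 + 983.607ms (1)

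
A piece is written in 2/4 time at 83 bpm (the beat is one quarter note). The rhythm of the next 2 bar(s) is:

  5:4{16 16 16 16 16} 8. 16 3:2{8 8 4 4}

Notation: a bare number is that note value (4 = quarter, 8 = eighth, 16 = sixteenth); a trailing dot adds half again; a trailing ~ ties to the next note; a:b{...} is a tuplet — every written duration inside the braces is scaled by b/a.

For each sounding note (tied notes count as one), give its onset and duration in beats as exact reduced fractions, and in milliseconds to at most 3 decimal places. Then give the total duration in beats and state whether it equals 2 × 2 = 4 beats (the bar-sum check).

1) 0.0ms=0b +144.578ms=1/5b
2) 144.578ms=1/5b +144.578ms=1/5b
3) 289.157ms=2/5b +144.578ms=1/5b
4) 433.735ms=3/5b +144.578ms=1/5b
5) 578.313ms=4/5b +144.578ms=1/5b
6) 722.892ms=1b +542.169ms=3/4b
7) 1265.06ms=7/4b +180.723ms=1/4b
8) 1445.783ms=2b +240.964ms=1/3b
9) 1686.747ms=7/3b +240.964ms=1/3b
10) 1927.711ms=8/3b +481.928ms=2/3b
11) 2409.639ms=10/3b +481.928ms=2/3b
Σ=4b of 4 (83bpm 2/4) — PASS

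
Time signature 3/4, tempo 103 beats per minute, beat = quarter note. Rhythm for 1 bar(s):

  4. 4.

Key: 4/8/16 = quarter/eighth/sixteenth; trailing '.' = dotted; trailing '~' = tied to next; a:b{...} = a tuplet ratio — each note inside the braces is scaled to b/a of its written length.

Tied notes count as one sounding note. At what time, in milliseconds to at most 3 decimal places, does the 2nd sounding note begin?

1. 0.0ms @ 0 + 873.786ms (3/2)
2. 873.786ms @ 3/2 + 873.786ms (3/2)

note 2 onset = 3/2b = 873.786ms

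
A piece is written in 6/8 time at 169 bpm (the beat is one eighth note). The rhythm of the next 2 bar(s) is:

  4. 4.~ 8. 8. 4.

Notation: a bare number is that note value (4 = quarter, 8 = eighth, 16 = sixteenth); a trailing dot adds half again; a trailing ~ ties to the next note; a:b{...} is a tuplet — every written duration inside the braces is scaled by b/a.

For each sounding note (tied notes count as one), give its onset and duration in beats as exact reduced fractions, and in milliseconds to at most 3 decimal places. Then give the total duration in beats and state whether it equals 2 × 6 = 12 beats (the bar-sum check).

1) 0.0ms=0b +1065.089ms=3b
2) 1065.089ms=3b +1597.633ms=9/2b
3) 2662.722ms=15/2b +532.544ms=3/2b
4) 3195.266ms=9b +1065.089ms=3b
Σ=12b of 12 (169bpm 6/8) — PASS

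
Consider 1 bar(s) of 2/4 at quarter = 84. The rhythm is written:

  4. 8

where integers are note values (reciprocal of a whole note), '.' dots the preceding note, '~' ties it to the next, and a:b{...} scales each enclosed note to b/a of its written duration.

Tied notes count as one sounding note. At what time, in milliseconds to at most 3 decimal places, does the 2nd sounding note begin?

1. 0.0ms @ 0 + 1071.429ms (3/2)
2. 1071.429ms @ 3/2 + 357.143ms (1/2)

note 2 onset = 3/2b = 1071.429ms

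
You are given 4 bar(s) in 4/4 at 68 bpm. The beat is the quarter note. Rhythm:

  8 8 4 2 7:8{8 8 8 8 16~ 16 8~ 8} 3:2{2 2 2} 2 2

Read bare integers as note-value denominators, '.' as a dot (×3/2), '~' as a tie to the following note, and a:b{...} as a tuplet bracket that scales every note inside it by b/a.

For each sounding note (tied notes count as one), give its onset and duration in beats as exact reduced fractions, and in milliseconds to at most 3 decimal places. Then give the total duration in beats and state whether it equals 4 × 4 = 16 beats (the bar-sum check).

1) 0.0ms=0b +441.176ms=1/2b
2) 441.176ms=1/2b +441.176ms=1/2b
3) 882.353ms=1b +882.353ms=1b
4) 1764.706ms=2b +1764.706ms=2b
5) 3529.412ms=4b +504.202ms=4/7b
6) 4033.613ms=32/7b +504.202ms=4/7b
7) 4537.815ms=36/7b +504.202ms=4/7b
8) 5042.017ms=40/7b +504.202ms=4/7b
9) 5546.218ms=44/7b +504.202ms=4/7b
10) 6050.42ms=48/7b +1008.403ms=8/7b
11) 7058.824ms=8b +1176.471ms=4/3b
12) 8235.294ms=28/3b +1176.471ms=4/3b
13) 9411.765ms=32/3b +1176.471ms=4/3b
14) 10588.235ms=12b +1764.706ms=2b
15) 12352.941ms=14b +1764.706ms=2b
Σ=16b of 16 (68bpm 4/4) — PASS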